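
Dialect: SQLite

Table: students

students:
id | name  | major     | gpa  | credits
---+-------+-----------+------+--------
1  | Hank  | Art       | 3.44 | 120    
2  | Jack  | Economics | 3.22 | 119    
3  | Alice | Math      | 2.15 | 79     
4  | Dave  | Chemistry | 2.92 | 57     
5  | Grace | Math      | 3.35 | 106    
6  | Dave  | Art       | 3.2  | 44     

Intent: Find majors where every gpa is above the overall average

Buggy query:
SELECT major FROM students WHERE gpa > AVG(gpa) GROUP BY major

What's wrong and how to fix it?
Bug: AVG() is an aggregate; it can't sit directly in WHERE

Fix: Compute the overall average in a scalar subquery and compare each group's MIN against it in HAVING

Corrected query:
SELECT major FROM students GROUP BY major HAVING MIN(gpa) > (SELECT AVG(gpa) FROM students)

Result:
major    
---------
Art      
Economics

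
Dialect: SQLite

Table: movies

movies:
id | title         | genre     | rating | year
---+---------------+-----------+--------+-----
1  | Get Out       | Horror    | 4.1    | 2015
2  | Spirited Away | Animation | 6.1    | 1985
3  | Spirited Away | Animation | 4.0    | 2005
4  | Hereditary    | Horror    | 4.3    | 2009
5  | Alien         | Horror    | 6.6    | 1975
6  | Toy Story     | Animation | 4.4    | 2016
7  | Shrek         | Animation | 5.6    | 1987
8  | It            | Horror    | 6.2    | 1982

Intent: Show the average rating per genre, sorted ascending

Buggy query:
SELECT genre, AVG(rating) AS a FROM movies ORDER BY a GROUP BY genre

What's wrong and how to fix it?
Bug: ORDER BY appears before GROUP BY; SQL clause order requires GROUP BY first

Fix: Reorder: SELECT … FROM … GROUP BY … ORDER BY …

Corrected query:
SELECT genre, AVG(rating) AS a FROM movies GROUP BY genre ORDER BY a

Result:
genre     | a    
----------+------
Animation | 5.025
Horror    | 5.3  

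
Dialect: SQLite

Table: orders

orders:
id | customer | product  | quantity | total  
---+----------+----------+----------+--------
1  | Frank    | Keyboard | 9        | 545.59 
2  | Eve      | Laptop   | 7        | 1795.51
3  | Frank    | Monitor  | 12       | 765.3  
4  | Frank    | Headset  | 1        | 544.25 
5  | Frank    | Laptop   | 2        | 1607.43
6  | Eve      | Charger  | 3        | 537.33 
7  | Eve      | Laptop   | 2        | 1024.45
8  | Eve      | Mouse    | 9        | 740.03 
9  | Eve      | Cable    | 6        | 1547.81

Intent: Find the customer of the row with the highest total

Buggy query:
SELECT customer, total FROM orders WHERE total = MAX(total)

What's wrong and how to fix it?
Bug: MAX(total) is an aggregate and cannot be used directly in WHERE

Fix: Wrap MAX in a scalar subquery so WHERE compares against a single value

Corrected query:
SELECT customer, total FROM orders WHERE total = (SELECT MAX(total) FROM orders)

Result:
customer | total  
---------+--------
Eve      | 1795.51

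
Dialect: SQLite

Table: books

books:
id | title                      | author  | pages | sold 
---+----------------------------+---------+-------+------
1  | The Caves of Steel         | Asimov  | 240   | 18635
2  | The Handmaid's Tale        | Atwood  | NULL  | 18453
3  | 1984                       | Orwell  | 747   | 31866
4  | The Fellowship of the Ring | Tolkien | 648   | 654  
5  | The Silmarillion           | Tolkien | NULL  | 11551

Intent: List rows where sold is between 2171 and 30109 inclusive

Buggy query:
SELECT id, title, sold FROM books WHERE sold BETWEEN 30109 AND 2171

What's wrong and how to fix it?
Bug: BETWEEN expects the lower bound first; with 30109 AND 2171 the range is empty

Fix: Write BETWEEN 2171 AND 30109

Corrected query:
SELECT id, title, sold FROM books WHERE sold BETWEEN 2171 AND 30109

Result:
id | title               | sold 
---+---------------------+------
1  | The Caves of Steel  | 18635
2  | The Handmaid's Tale | 18453
5  | The Silmarillion    | 11551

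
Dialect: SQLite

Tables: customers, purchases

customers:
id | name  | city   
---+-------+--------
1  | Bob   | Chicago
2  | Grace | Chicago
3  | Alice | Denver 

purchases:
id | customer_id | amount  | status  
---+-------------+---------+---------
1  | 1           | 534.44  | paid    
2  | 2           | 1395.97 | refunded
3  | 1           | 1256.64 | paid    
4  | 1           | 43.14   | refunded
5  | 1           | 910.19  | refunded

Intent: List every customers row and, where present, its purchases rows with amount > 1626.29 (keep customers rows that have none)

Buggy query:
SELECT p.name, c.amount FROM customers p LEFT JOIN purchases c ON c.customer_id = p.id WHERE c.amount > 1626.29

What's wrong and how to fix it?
Bug: Filtering c.amount in WHERE discards the NULL rows produced by LEFT JOIN, turning it into an inner join

Fix: Move the right-table condition into the ON clause so unmatched parents are kept

Corrected query:
SELECT p.name, c.amount FROM customers p LEFT JOIN purchases c ON c.customer_id = p.id AND c.amount > 1626.29

Result:
name  | amount
------+-------
Bob   | NULL  
Grace | NULL  
Alice | NULL  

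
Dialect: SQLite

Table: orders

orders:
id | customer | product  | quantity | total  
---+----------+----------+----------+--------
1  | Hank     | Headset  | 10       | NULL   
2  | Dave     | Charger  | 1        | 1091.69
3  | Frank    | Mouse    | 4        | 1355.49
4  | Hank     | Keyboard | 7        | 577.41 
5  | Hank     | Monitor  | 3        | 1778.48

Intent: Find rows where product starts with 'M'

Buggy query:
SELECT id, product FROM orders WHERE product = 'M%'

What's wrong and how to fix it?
Bug: '=' compares the literal string including the % character; pattern matching needs LIKE

Fix: Replace '=' with LIKE so 'M%' is treated as a pattern

Corrected query:
SELECT id, product FROM orders WHERE product LIKE 'M%'

Result:
id | product
---+--------
3  | Mouse  
5  | Monitor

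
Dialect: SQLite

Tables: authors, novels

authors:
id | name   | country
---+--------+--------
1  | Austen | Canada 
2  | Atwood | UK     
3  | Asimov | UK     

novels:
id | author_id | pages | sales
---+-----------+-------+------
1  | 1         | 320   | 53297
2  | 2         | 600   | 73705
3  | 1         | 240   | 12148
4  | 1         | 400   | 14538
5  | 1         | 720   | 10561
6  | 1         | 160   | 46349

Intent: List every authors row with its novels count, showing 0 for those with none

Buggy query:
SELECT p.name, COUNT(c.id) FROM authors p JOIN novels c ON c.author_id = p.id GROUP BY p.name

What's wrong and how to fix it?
Bug: An inner join excludes parents with zero children

Fix: Switch to LEFT JOIN to retain unmatched parent rows

Corrected query:
SELECT p.name, COUNT(c.id) FROM authors p LEFT JOIN novels c ON c.author_id = p.id GROUP BY p.name

Result:
name   | COUNT(c.id)
-------+------------
Asimov | 0          
Atwood | 1          
Austen | 5          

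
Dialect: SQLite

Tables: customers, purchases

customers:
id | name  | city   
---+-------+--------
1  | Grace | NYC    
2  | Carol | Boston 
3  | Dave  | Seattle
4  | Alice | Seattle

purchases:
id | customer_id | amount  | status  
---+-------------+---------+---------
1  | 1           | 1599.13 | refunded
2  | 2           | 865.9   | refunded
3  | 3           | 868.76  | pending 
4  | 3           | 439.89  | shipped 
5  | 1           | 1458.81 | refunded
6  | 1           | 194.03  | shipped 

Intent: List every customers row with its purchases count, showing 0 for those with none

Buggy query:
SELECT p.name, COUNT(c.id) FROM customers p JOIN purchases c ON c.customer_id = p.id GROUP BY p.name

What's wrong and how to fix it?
Bug: An inner join excludes parents with zero children

Fix: Switch to LEFT JOIN to retain unmatched parent rows

Corrected query:
SELECT p.name, COUNT(c.id) FROM customers p LEFT JOIN purchases c ON c.customer_id = p.id GROUP BY p.name

Result:
name  | COUNT(c.id)
------+------------
Alice | 0          
Carol | 1          
Dave  | 2          
Grace | 3          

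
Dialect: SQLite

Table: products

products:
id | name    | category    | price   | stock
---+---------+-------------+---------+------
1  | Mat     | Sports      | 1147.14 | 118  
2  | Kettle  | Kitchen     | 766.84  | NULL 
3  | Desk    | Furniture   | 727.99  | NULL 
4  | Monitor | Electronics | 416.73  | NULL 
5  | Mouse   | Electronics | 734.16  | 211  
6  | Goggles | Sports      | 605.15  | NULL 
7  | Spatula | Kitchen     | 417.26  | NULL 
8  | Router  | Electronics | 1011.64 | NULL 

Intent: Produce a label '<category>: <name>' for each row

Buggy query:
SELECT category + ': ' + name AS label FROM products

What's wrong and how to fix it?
Bug: '+' is numeric addition; on text columns SQLite converts them to 0 instead of concatenating

Fix: Use the || operator for string concatenation

Corrected query:
SELECT category || ': ' || name AS label FROM products

Result:
label               
--------------------
Sports: Mat         
Kitchen: Kettle     
Furniture: Desk     
Electronics: Monitor
Electronics: Mouse  
Sports: Goggles     
Kitchen: Spatula    
Electronics: Router 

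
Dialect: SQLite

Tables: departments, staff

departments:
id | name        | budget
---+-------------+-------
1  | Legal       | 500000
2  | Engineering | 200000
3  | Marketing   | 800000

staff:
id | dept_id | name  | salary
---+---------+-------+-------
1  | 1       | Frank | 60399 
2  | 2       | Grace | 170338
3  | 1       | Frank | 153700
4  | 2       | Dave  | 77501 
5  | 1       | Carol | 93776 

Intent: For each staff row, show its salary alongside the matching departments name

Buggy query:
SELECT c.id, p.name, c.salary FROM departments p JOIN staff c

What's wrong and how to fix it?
Bug: Missing join condition: each staff row is matched to all departments rows instead of just its own

Fix: Add ON c.dept_id = p.id to the JOIN

Corrected query:
SELECT c.id, p.name, c.salary FROM departments p JOIN staff c ON c.dept_id = p.id

Result:
id | name        | salary
---+-------------+-------
1  | Legal       | 60399 
2  | Engineering | 170338
3  | Legal       | 153700
4  | Engineering | 77501 
5  | Legal       | 93776 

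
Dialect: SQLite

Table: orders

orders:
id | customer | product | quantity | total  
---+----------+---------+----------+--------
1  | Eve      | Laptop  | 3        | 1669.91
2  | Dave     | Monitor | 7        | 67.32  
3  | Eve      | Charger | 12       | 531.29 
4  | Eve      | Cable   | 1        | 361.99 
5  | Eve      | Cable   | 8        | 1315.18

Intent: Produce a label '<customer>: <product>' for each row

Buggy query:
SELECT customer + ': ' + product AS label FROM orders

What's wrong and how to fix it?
Bug: '+' is numeric addition; on text columns SQLite converts them to 0 instead of concatenating

Fix: Use the || operator for string concatenation

Corrected query:
SELECT customer || ': ' || product AS label FROM orders

Result:
label        
-------------
Eve: Laptop  
Dave: Monitor
Eve: Charger 
Eve: Cable   
Eve: Cable   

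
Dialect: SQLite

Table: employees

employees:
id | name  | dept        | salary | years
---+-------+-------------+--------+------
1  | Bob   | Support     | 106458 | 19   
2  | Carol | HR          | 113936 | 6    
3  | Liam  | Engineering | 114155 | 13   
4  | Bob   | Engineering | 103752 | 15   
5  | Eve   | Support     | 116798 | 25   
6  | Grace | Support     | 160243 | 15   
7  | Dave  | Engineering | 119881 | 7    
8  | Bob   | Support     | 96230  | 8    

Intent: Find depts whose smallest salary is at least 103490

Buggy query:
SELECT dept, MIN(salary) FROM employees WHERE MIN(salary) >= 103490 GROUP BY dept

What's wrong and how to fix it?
Bug: MIN() in WHERE is a misuse of aggregate

Fix: Replace WHERE with HAVING after the GROUP BY

Corrected query:
SELECT dept, MIN(salary) FROM employees GROUP BY dept HAVING MIN(salary) >= 103490

Result:
dept        | MIN(salary)
------------+------------
Engineering | 103752     
HR          | 113936     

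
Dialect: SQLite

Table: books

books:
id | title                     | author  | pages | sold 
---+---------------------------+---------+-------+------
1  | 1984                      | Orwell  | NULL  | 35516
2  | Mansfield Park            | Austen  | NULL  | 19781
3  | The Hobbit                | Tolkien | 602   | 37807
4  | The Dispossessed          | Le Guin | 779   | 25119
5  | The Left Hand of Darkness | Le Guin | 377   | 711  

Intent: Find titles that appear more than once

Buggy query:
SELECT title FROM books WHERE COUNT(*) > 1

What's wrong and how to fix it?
Bug: WHERE can't reference COUNT(*); aggregates are computed after WHERE

Fix: Group first, then use HAVING for the count condition

Corrected query:
SELECT title FROM books GROUP BY title HAVING COUNT(*) > 1

Result:
(no rows)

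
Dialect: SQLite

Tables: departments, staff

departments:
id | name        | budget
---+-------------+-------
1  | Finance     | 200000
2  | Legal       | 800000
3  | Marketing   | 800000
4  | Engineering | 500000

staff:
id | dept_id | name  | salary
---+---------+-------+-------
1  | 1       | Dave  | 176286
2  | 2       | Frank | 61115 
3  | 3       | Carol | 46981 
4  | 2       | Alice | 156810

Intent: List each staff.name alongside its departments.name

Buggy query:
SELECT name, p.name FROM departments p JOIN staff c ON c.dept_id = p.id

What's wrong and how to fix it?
Bug: Both tables have a 'name' column; the unqualified reference is ambiguous

Fix: Qualify the column with its table alias (c.name)

Corrected query:
SELECT c.name, p.name FROM departments p JOIN staff c ON c.dept_id = p.id

Result:
name  | name     
------+----------
Dave  | Finance  
Frank | Legal    
Carol | Marketing
Alice | Legal    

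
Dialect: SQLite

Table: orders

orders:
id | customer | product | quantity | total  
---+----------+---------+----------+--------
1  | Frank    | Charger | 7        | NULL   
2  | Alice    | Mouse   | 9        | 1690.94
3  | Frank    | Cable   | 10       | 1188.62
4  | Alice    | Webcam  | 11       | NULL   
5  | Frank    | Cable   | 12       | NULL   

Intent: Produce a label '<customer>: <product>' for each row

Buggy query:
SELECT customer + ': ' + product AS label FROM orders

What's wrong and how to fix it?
Bug: '+' is numeric addition; on text columns SQLite converts them to 0 instead of concatenating

Fix: Replace + with || to concatenate text

Corrected query:
SELECT customer || ': ' || product AS label FROM orders

Result:
label         
--------------
Frank: Charger
Alice: Mouse  
Frank: Cable  
Alice: Webcam 
Frank: Cable  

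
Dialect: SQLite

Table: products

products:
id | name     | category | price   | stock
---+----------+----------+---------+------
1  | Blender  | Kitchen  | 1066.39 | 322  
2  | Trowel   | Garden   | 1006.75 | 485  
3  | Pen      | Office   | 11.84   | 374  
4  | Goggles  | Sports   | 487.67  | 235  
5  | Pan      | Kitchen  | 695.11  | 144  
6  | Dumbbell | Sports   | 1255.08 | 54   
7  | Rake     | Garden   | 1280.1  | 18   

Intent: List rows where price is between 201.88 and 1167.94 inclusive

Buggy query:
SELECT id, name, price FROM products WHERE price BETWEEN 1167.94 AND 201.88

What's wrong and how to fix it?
Bug: BETWEEN expects the lower bound first; with 1167.94 AND 201.88 the range is empty

Fix: Swap the bounds so the smaller value comes first

Corrected query:
SELECT id, name, price FROM products WHERE price BETWEEN 201.88 AND 1167.94

Result:
id | name    | price  
---+---------+--------
1  | Blender | 1066.39
2  | Trowel  | 1006.75
4  | Goggles | 487.67 
5  | Pan     | 695.11 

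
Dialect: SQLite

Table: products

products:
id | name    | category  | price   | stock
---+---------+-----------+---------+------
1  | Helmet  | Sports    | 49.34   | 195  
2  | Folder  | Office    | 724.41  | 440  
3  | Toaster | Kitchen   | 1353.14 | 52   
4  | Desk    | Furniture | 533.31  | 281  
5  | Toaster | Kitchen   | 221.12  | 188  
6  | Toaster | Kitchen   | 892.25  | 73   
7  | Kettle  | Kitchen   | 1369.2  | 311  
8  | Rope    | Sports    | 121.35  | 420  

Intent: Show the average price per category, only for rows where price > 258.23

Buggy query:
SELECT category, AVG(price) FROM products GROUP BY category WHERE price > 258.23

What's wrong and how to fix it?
Bug: WHERE cannot follow GROUP BY

Fix: Place WHERE between FROM and GROUP BY

Corrected query:
SELECT category, AVG(price) FROM products WHERE price > 258.23 GROUP BY category

Result:
category  | AVG(price) 
----------+------------
Furniture | 533.31     
Kitchen   | 1204.863333
Office    | 724.41     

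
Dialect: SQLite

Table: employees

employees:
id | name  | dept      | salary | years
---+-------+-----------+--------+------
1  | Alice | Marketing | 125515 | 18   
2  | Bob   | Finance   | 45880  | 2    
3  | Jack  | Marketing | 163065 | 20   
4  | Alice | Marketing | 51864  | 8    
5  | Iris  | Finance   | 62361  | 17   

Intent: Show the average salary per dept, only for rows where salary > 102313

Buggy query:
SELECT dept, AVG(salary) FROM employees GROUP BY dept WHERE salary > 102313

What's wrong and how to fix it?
Bug: Row-level WHERE must come before GROUP BY in the clause order

Fix: Move the WHERE clause before GROUP BY

Corrected query:
SELECT dept, AVG(salary) FROM employees WHERE salary > 102313 GROUP BY dept

Result:
dept      | AVG(salary)
----------+------------
Marketing | 144290     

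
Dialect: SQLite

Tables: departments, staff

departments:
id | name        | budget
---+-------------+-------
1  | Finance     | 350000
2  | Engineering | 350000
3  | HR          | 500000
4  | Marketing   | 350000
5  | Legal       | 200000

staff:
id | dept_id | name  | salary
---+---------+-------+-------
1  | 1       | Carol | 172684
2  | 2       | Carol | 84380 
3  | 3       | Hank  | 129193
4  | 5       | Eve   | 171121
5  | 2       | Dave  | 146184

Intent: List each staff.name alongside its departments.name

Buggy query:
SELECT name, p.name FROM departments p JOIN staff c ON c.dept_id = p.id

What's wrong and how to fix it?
Bug: Both tables have a 'name' column; the unqualified reference is ambiguous

Fix: Qualify the column with its table alias (c.name)

Corrected query:
SELECT c.name, p.name FROM departments p JOIN staff c ON c.dept_id = p.id

Result:
name  | name       
------+------------
Carol | Finance    
Carol | Engineering
Hank  | HR         
Eve   | Legal      
Dave  | Engineering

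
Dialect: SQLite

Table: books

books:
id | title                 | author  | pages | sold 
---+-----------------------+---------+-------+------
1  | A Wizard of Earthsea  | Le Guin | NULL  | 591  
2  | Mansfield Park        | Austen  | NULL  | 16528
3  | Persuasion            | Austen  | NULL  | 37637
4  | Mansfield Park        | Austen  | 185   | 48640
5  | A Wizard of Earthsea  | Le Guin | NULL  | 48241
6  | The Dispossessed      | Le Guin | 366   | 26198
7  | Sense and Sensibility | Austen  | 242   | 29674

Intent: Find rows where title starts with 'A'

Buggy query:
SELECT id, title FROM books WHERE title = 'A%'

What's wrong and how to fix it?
Bug: Wildcards only work with LIKE; '=' treats '%' as a literal character

Fix: Use LIKE for wildcard pattern matching

Corrected query:
SELECT id, title FROM books WHERE title LIKE 'A%'

Result:
id | title               
---+---------------------
1  | A Wizard of Earthsea
5  | A Wizard of Earthsea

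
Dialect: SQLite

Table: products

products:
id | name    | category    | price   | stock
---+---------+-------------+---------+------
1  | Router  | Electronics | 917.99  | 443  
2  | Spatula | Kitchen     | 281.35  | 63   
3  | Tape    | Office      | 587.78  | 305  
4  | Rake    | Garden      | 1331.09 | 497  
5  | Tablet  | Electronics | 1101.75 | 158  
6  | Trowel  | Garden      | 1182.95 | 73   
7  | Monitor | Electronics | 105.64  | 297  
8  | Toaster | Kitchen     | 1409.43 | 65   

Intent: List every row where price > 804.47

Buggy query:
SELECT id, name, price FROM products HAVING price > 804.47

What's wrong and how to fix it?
Bug: HAVING filters the output of aggregation, but this query has no GROUP BY and no aggregate functions, so SQLite rejects it (HAVING clause on a non-aggregate query); the condition here is per row

Fix: Use WHERE for row-level filtering

Corrected query:
SELECT id, name, price FROM products WHERE price > 804.47

Result:
id | name    | price  
---+---------+--------
1  | Router  | 917.99 
4  | Rake    | 1331.09
5  | Tablet  | 1101.75
6  | Trowel  | 1182.95
8  | Toaster | 1409.43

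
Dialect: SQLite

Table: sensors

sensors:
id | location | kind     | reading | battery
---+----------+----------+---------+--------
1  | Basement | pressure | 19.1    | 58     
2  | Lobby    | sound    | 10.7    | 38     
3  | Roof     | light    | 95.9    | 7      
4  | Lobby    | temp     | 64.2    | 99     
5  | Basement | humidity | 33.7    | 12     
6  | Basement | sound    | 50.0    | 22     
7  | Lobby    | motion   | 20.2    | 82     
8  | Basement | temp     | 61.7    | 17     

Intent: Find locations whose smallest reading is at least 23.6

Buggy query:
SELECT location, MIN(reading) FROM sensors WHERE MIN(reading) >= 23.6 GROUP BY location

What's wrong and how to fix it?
Bug: MIN() in WHERE is a misuse of aggregate

Fix: Replace WHERE with HAVING after the GROUP BY

Corrected query:
SELECT location, MIN(reading) FROM sensors GROUP BY location HAVING MIN(reading) >= 23.6

Result:
location | MIN(reading)
---------+-------------
Roof     | 95.9        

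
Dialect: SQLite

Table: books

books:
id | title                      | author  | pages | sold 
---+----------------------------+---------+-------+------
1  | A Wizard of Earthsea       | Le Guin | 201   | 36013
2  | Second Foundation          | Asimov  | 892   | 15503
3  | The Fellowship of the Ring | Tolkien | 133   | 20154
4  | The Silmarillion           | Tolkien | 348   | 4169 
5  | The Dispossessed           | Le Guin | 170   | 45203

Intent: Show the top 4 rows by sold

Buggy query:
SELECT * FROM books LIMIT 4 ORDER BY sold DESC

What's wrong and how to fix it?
Bug: LIMIT must come after ORDER BY

Fix: Swap the clauses: ORDER BY first, then LIMIT

Corrected query:
SELECT * FROM books ORDER BY sold DESC LIMIT 4

Result:
id | title                      | author  | pages | sold 
---+----------------------------+---------+-------+------
5  | The Dispossessed           | Le Guin | 170   | 45203
1  | A Wizard of Earthsea       | Le Guin | 201   | 36013
3  | The Fellowship of the Ring | Tolkien | 133   | 20154
2  | Second Foundation          | Asimov  | 892   | 15503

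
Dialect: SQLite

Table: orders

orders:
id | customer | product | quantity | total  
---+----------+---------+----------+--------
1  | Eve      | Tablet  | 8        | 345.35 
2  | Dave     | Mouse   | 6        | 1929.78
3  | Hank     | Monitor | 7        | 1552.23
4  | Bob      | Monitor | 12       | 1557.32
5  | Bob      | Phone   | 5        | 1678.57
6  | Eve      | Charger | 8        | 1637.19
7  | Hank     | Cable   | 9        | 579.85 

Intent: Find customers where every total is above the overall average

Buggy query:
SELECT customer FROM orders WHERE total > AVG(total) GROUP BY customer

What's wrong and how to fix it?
Bug: AVG() is an aggregate; it can't sit directly in WHERE

Fix: Compute the overall average in a scalar subquery and compare each group's MIN against it in HAVING

Corrected query:
SELECT customer FROM orders GROUP BY customer HAVING MIN(total) > (SELECT AVG(total) FROM orders)

Result:
customer
--------
Bob     
Dave    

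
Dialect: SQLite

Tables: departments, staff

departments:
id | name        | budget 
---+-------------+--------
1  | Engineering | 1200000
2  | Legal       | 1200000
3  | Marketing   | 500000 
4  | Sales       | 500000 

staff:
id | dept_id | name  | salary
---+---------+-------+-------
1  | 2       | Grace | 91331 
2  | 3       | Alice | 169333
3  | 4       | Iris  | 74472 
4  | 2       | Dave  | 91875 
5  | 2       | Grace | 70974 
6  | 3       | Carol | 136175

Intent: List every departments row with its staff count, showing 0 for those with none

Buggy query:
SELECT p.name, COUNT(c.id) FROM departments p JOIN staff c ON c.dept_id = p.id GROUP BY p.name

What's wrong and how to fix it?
Bug: An inner join excludes parents with zero children

Fix: Switch to LEFT JOIN to retain unmatched parent rows

Corrected query:
SELECT p.name, COUNT(c.id) FROM departments p LEFT JOIN staff c ON c.dept_id = p.id GROUP BY p.name

Result:
name        | COUNT(c.id)
------------+------------
Engineering | 0          
Legal       | 3          
Marketing   | 2          
Sales       | 1          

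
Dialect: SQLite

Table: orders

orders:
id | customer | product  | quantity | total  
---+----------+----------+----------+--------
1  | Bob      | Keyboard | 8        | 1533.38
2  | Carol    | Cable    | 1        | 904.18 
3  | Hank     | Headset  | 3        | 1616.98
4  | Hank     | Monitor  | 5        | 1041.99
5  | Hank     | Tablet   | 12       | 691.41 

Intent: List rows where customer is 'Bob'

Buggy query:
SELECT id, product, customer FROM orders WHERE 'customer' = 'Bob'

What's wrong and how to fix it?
Bug: Single quotes denote string literals in SQL; the column name is being compared as a constant string

Fix: Reference the column as customer without single quotes

Corrected query:
SELECT id, product, customer FROM orders WHERE customer = 'Bob'

Result:
id | product  | customer
---+----------+---------
1  | Keyboard | Bob     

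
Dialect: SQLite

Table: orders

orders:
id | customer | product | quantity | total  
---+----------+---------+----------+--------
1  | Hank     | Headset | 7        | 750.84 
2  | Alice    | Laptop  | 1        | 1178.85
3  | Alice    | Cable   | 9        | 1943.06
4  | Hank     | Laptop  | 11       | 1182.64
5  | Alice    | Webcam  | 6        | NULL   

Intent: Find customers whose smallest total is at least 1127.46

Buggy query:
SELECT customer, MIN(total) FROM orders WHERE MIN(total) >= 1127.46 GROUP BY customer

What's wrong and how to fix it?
Bug: Aggregates like MIN are computed per group after WHERE runs

Fix: Replace WHERE with HAVING after the GROUP BY

Corrected query:
SELECT customer, MIN(total) FROM orders GROUP BY customer HAVING MIN(total) >= 1127.46

Result:
customer | MIN(total)
---------+-----------
Alice    | 1178.85   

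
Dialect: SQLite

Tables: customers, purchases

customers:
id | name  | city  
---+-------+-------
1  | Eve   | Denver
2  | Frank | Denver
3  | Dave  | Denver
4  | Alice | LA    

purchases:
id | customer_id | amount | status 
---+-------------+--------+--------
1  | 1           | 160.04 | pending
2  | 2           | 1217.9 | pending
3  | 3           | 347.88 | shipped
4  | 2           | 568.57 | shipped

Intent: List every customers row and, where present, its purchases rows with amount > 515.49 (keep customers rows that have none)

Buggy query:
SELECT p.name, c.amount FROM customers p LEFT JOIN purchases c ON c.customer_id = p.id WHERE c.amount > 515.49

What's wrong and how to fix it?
Bug: A WHERE condition on the right-hand table after LEFT JOIN drops unmatched parents

Fix: Put 'c.amount > 515.49' in the JOIN's ON clause instead of WHERE

Corrected query:
SELECT p.name, c.amount FROM customers p LEFT JOIN purchases c ON c.customer_id = p.id AND c.amount > 515.49

Result:
name  | amount
------+-------
Eve   | NULL  
Frank | 568.57
Frank | 1217.9
Dave  | NULL  
Alice | NULL  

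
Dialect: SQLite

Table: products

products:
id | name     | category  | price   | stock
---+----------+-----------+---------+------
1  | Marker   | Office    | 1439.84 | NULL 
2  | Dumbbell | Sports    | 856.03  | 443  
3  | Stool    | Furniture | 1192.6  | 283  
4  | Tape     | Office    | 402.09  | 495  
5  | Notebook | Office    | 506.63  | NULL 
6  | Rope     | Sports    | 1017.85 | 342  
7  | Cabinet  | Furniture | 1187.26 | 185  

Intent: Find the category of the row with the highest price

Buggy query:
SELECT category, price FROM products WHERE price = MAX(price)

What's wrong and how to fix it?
Bug: MAX(price) is an aggregate and cannot be used directly in WHERE

Fix: Wrap MAX in a scalar subquery so WHERE compares against a single value

Corrected query:
SELECT category, price FROM products WHERE price = (SELECT MAX(price) FROM products)

Result:
category | price  
---------+--------
Office   | 1439.84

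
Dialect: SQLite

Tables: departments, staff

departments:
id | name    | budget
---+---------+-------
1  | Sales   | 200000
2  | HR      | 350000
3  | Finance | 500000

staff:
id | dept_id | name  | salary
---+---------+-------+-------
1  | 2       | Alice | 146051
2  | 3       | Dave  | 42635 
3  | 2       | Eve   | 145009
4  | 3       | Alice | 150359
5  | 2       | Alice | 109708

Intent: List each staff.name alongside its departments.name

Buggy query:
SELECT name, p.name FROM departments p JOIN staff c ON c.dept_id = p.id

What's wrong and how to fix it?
Bug: 'name' exists in both joined tables, so the database can't tell which one is meant

Fix: Prefix ambiguous columns with the table alias

Corrected query:
SELECT c.name, p.name FROM departments p JOIN staff c ON c.dept_id = p.id

Result:
name  | name   
------+--------
Alice | HR     
Dave  | Finance
Eve   | HR     
Alice | Finance
Alice | HR     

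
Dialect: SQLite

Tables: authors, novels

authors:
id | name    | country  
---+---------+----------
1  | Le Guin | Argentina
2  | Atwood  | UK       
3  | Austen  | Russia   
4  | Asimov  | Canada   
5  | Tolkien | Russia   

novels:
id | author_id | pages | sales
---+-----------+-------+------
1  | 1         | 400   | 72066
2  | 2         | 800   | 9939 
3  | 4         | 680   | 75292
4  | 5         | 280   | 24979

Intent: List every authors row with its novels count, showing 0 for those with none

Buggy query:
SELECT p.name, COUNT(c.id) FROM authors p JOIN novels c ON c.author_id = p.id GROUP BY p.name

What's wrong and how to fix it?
Bug: INNER JOIN drops authors rows that have no matching novels rows

Fix: Switch to LEFT JOIN to retain unmatched parent rows

Corrected query:
SELECT p.name, COUNT(c.id) FROM authors p LEFT JOIN novels c ON c.author_id = p.id GROUP BY p.name

Result:
name    | COUNT(c.id)
--------+------------
Asimov  | 1          
Atwood  | 1          
Austen  | 0          
Le Guin | 1          
Tolkien | 1          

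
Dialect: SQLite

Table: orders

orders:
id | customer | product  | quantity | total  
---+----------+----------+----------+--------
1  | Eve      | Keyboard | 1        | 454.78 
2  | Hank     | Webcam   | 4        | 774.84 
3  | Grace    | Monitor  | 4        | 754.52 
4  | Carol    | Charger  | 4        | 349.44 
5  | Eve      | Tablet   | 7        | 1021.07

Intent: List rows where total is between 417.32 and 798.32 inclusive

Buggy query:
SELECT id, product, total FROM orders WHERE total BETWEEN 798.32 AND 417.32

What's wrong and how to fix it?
Bug: The bounds are reversed; BETWEEN a AND b requires a <= b to match anything

Fix: Swap the bounds so the smaller value comes first

Corrected query:
SELECT id, product, total FROM orders WHERE total BETWEEN 417.32 AND 798.32

Result:
id | product  | total 
---+----------+-------
1  | Keyboard | 454.78
2  | Webcam   | 774.84
3  | Monitor  | 754.52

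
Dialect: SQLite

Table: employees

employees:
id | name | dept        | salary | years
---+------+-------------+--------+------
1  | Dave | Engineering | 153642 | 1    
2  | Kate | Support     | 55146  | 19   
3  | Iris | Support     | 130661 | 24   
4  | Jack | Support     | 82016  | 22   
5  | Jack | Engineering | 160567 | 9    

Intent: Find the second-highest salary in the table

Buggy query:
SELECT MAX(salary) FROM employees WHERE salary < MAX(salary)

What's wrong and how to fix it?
Bug: The inner MAX is an aggregate inside WHERE, which is not allowed

Fix: Compute the overall MAX in a subquery, then take MAX of rows below it

Corrected query:
SELECT MAX(salary) FROM employees WHERE salary < (SELECT MAX(salary) FROM employees)

Result:
MAX(salary)
-----------
153642     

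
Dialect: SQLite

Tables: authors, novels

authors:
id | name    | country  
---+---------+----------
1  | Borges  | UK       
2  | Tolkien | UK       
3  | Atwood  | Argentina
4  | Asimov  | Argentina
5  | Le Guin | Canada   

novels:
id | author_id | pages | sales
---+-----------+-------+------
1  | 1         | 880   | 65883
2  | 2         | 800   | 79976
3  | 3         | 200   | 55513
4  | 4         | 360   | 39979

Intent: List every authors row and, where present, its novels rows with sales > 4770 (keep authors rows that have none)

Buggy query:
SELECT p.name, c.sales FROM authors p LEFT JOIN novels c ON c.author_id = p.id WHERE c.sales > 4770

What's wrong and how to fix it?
Bug: Filtering c.sales in WHERE discards the NULL rows produced by LEFT JOIN, turning it into an inner join

Fix: Put 'c.sales > 4770' in the JOIN's ON clause instead of WHERE

Corrected query:
SELECT p.name, c.sales FROM authors p LEFT JOIN novels c ON c.author_id = p.id AND c.sales > 4770

Result:
name    | sales
--------+------
Borges  | 65883
Tolkien | 79976
Atwood  | 55513
Asimov  | 39979
Le Guin | NULL 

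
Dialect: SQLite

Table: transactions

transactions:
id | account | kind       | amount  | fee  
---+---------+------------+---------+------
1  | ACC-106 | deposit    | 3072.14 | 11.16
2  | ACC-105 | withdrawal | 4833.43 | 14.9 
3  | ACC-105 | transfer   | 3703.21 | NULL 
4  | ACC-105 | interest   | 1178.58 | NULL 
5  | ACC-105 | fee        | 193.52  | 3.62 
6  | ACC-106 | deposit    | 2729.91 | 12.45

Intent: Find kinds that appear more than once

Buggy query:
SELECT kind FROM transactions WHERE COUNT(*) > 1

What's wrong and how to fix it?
Bug: COUNT(*) is an aggregate and cannot be used in WHERE

Fix: Group first, then use HAVING for the count condition

Corrected query:
SELECT kind FROM transactions GROUP BY kind HAVING COUNT(*) > 1

Result:
kind   
-------
deposit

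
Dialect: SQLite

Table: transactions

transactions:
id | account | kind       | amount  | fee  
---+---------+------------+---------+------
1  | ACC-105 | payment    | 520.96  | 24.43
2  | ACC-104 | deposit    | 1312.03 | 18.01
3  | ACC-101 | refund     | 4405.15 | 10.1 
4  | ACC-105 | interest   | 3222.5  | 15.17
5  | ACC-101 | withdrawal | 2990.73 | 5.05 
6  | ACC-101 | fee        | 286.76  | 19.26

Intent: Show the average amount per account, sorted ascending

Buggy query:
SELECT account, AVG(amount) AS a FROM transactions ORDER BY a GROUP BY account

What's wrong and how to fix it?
Bug: GROUP BY must precede ORDER BY

Fix: Move ORDER BY to the end, after GROUP BY

Corrected query:
SELECT account, AVG(amount) AS a FROM transactions GROUP BY account ORDER BY a

Result:
account | a      
--------+--------
ACC-104 | 1312.03
ACC-105 | 1871.73
ACC-101 | 2560.88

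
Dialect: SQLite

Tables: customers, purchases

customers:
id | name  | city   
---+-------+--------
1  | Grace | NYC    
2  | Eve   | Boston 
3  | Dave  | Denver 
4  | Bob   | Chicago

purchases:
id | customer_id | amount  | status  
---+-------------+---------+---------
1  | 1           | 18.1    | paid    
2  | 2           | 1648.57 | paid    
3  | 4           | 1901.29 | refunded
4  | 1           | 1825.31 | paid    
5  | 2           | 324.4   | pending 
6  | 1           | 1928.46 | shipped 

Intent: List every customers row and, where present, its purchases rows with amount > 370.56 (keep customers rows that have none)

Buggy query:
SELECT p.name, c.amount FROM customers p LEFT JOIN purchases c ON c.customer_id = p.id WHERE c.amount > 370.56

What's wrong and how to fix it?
Bug: Filtering c.amount in WHERE discards the NULL rows produced by LEFT JOIN, turning it into an inner join

Fix: Move the right-table condition into the ON clause so unmatched parents are kept

Corrected query:
SELECT p.name, c.amount FROM customers p LEFT JOIN purchases c ON c.customer_id = p.id AND c.amount > 370.56

Result:
name  | amount 
------+--------
Grace | 1825.31
Grace | 1928.46
Eve   | 1648.57
Dave  | NULL   
Bob   | 1901.29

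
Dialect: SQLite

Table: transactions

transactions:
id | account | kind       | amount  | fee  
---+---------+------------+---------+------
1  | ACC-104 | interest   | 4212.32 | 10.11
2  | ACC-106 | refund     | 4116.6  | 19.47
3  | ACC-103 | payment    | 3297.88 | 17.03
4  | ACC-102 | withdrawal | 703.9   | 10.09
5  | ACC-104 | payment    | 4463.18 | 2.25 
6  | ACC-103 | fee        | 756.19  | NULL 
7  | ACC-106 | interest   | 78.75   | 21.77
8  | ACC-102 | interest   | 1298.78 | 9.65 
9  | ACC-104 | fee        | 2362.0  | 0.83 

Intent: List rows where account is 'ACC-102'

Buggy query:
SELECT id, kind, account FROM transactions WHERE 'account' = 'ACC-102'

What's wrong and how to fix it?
Bug: Single quotes denote string literals in SQL; the column name is being compared as a constant string

Fix: Reference the column as account without single quotes

Corrected query:
SELECT id, kind, account FROM transactions WHERE account = 'ACC-102'

Result:
id | kind       | account
---+------------+--------
4  | withdrawal | ACC-102
8  | interest   | ACC-102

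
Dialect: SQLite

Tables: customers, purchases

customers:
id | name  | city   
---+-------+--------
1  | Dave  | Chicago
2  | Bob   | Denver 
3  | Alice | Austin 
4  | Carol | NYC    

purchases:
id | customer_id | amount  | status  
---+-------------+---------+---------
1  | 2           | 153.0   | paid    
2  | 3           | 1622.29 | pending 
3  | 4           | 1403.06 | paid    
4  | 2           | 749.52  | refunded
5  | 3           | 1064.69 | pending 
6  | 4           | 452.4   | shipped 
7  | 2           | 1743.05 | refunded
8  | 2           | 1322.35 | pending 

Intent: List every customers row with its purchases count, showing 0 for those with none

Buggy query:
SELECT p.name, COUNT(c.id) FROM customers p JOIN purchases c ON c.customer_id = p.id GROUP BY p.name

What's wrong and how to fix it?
Bug: INNER JOIN drops customers rows that have no matching purchases rows

Fix: Switch to LEFT JOIN to retain unmatched parent rows

Corrected query:
SELECT p.name, COUNT(c.id) FROM customers p LEFT JOIN purchases c ON c.customer_id = p.id GROUP BY p.name

Result:
name  | COUNT(c.id)
------+------------
Alice | 2          
Bob   | 4          
Carol | 2          
Dave  | 0          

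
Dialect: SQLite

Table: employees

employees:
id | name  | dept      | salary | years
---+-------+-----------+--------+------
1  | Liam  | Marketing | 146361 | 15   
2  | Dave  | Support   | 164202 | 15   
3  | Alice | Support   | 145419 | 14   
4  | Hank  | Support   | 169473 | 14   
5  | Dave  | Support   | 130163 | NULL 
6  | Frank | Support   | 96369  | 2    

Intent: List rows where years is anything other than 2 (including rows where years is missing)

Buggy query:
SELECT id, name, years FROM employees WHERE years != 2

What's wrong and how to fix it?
Bug: Inequality against NULL is unknown, not true; rows with NULL are dropped

Fix: Add an explicit OR years IS NULL to include the missing-value rows

Corrected query:
SELECT id, name, years FROM employees WHERE years != 2 OR years IS NULL

Result:
id | name  | years
---+-------+------
1  | Liam  | 15   
2  | Dave  | 15   
3  | Alice | 14   
4  | Hank  | 14   
5  | Dave  | NULL 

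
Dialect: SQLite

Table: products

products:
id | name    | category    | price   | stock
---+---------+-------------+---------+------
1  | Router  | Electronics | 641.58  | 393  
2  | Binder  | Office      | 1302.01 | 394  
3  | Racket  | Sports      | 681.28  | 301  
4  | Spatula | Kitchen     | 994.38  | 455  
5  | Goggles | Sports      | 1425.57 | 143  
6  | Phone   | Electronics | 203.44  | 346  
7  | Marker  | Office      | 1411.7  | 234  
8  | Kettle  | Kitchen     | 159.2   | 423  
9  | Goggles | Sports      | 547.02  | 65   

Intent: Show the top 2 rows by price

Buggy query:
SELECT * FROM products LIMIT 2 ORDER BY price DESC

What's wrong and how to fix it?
Bug: ORDER BY cannot follow LIMIT; LIMIT is the final clause

Fix: Swap the clauses: ORDER BY first, then LIMIT

Corrected query:
SELECT * FROM products ORDER BY price DESC LIMIT 2

Result:
id | name    | category | price   | stock
---+---------+----------+---------+------
5  | Goggles | Sports   | 1425.57 | 143  
7  | Marker  | Office   | 1411.7  | 234  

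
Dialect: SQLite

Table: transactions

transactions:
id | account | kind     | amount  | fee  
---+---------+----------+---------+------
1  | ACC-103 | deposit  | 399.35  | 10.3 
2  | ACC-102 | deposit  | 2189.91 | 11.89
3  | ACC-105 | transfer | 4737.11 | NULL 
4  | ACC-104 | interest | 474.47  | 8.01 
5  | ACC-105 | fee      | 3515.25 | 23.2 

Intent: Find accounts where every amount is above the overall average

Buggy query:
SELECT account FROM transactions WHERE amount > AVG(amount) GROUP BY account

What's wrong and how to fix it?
Bug: AVG() is an aggregate; it can't sit directly in WHERE

Fix: Use a subquery for AVG and a HAVING MIN(...) filter so the condition holds for every row in the group

Corrected query:
SELECT account FROM transactions GROUP BY account HAVING MIN(amount) > (SELECT AVG(amount) FROM transactions)

Result:
account
-------
ACC-105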